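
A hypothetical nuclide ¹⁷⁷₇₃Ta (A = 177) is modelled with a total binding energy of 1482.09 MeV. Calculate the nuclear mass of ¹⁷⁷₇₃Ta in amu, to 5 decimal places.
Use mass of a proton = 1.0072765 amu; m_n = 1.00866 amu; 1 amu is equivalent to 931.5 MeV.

Mass defect = 1482.09 MeV / (931.5 MeV/amu) = 1.5910789 amu
Constituent mass = 73(1.0072765) + 104(1.00866) = 178.4318245 amu
Nuclear mass = 178.4318245 − 1.5910789 = 176.8407456 amu ≈ 176.84075 amu (to 5 decimal places)

176.84075 amu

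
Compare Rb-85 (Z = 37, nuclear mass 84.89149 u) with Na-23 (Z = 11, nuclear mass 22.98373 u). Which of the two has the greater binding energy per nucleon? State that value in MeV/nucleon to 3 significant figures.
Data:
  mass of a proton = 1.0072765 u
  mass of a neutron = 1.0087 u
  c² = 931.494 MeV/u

Rb-85: Σm = 37(1.0072765) + 48(1.0087) = 85.6868305 u; Δm = 0.7953405 u; E_B = 740.85 MeV; E_B/A = 8.716 MeV
Na-23: Σm = 11(1.0072765) + 12(1.0087) = 23.1844415 u; Δm = 0.2007115 u; E_B = 186.96 MeV; E_B/A = 8.129 MeV
Rb-85 has the higher binding energy per nucleon, so it is the more tightly bound nucleus.

Rb-85; 8.72 MeV/nucleon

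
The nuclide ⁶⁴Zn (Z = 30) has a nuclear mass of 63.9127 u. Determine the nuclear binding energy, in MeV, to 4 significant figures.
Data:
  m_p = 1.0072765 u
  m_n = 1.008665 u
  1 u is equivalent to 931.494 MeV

559.1 MeV

Z = 30, so N = A − Z = 64 − 30 = 34.
Mass of separated nucleons = 30(1.0072765) + 34(1.008665) = 30.2182950 + 34.294610 = 64.5129050 u
Mass defect Δm = 64.5129050 − 63.9127 = 0.6002050 u
Converting to energy: 0.6002050 u × 931.494 MeV/u = 559.087 MeV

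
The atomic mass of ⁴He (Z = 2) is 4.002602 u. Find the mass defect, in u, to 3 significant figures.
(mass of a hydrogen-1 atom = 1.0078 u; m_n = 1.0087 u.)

0.0304 u

Σm = 2·m(¹H) + 2·m_n = 2.0156 + 2.0174 = 4.0330 u
Mass defect Δm = 4.0330 − 4.002602 = 0.030398 u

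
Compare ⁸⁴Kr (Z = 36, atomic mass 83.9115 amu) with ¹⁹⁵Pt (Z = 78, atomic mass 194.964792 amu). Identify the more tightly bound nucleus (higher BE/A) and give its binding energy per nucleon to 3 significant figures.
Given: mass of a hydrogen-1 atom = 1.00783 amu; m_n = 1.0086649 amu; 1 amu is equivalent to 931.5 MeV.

⁸⁴Kr; 8.72 MeV/nucleon

⁸⁴Kr: Σm = 36(1.00783) + 48(1.0086649) = 84.6977952 amu; Δm = 0.7862952 amu; E_B = 732.43 MeV; E_B/A = 8.719 MeV
¹⁹⁵Pt: Σm = 78(1.00783) + 117(1.0086649) = 196.6245333 amu; Δm = 1.6597413 amu; E_B = 1546.0 MeV; E_B/A = 7.928 MeV
⁸⁴Kr has the higher binding energy per nucleon, so it is the more tightly bound nucleus.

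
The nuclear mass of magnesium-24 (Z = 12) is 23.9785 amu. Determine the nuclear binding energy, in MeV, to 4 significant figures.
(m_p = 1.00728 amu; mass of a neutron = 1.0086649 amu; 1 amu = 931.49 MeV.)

Z = 12, so N = A − Z = 24 − 12 = 12.
Mass of separated nucleons = 12(1.00728) + 12(1.0086649) = 12.08736 + 12.1039788 = 24.1913388 amu
The mass defect is 24.1913388 − 23.9785 = 0.2128388 amu.
Converting to energy: 0.2128388 amu × 931.49 MeV/amu = 198.257 MeV

198.3 MeV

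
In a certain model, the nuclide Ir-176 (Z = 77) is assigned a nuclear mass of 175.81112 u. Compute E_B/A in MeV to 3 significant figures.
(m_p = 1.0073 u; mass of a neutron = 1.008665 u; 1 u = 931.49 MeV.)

8.51 MeV/nucleon

With 77 protons and 99 neutrons (A = 176):
Total constituent mass: 77 × 1.0073 + 99 × 1.008665 = 177.419935 u
The mass defect is 177.419935 − 175.81112 = 1.608815 u.
E_B = 1.608815 × 931.49 = 1498.595 MeV
Per nucleon: 1498.595 / 176 = 8.5147 MeV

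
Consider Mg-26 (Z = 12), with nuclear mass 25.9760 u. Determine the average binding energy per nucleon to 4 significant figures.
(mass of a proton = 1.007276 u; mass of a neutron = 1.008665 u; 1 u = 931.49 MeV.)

8.334 MeV/nucleon

The nucleus contains 12 protons and 26 − 12 = 14 neutrons.
Mass of separated nucleons = 12(1.007276) + 14(1.008665) = 12.087312 + 14.121310 = 26.208622 u
The mass defect is 26.208622 − 25.9760 = 0.232622 u.
E_B = 0.232622 × 931.49 = 216.685 MeV
BE/A = 216.685 MeV / 26 = 8.334 MeV/nucleon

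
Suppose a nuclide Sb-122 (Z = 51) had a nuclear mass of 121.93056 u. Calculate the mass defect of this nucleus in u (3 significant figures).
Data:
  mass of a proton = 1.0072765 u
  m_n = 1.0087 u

1.06 u

With 51 protons and 71 neutrons (A = 122):
Total constituent mass: 51 × 1.0072765 + 71 × 1.0087 = 122.9888015 u
Mass defect Δm = 122.9888015 − 121.93056 = 1.0582415 u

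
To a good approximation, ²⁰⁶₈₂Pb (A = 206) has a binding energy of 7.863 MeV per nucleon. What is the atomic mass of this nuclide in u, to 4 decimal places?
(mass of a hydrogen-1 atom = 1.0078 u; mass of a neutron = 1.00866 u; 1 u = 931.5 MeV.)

205.9745 u

Total binding energy = 206 × 7.863 = 1619.778 MeV
Mass defect = 1619.778 MeV / (931.5 MeV/u) = 1.738892 u
Constituent mass = 82(1.0078) + 124(1.00866) = 207.71344 u
Atomic mass = 207.71344 − 1.738892 = 205.974548 u ≈ 205.9745 u (to 4 decimal places)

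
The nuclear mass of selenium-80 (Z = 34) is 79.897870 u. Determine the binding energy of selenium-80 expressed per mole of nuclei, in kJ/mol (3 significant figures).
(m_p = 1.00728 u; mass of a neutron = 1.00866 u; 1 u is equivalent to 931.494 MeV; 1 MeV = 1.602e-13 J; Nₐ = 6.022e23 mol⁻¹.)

The nucleus contains 34 protons and 80 − 34 = 46 neutrons.
Total constituent mass: 34 × 1.00728 + 46 × 1.00866 = 80.64588 u
Mass defect Δm = 80.64588 − 79.897870 = 0.748010 u
Binding energy = Δm·c² = 0.748010 × 931.494 MeV/u = 696.767 MeV
Per nucleus in joules: 696.767 MeV × 1.602e-13 J/MeV = 1.1162e-10 J
Per mole: 1.1162e-10 J × 6.022e23 mol⁻¹ = 6.7218e+13 J/mol

6.72e+10 kJ/mol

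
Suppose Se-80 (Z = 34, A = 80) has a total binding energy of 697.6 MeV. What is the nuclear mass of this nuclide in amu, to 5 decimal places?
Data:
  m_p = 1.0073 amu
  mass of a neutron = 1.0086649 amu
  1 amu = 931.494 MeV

79.89788 amu

Mass defect = 697.6 MeV / (931.494 MeV/amu) = 0.7489044 amu
Constituent mass = 34(1.0073) + 46(1.0086649) = 80.6467854 amu
Nuclear mass = 80.6467854 − 0.7489044 = 79.8978810 amu ≈ 79.89788 amu (to 5 decimal places)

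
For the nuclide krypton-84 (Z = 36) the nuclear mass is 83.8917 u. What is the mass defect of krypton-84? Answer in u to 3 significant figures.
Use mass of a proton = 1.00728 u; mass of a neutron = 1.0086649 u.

0.786 u

Mass of separated nucleons = 36(1.00728) + 48(1.0086649) = 36.26208 + 48.4159152 = 84.6779952 u
The mass defect is 84.6779952 − 83.8917 = 0.7862952 u.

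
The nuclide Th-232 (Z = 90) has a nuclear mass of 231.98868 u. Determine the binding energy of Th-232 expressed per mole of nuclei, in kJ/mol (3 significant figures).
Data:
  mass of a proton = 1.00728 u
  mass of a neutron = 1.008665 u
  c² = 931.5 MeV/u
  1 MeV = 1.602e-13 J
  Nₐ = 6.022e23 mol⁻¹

1.70e+11 kJ/mol

The nucleus contains 90 protons and 232 − 90 = 142 neutrons.
Total constituent mass: 90 × 1.00728 + 142 × 1.008665 = 233.885630 u
Δm = 233.885630 − 231.98868 = 1.896950 u
E_B = 1.896950 × 931.5 = 1767.01 MeV
Per nucleus in joules: 1767.01 MeV × 1.602e-13 J/MeV = 2.8308e-10 J
Per mole: 2.8308e-10 J × 6.022e23 mol⁻¹ = 1.7047e+14 J/mol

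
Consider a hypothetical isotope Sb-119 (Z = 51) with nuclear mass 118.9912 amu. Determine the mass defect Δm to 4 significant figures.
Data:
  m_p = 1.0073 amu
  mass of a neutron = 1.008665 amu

Σm = 51·m_p + 68·m_n = 51.3723 + 68.589220 = 119.961520 amu
The mass defect is 119.961520 − 118.9912 = 0.970320 amu.

0.9703 amu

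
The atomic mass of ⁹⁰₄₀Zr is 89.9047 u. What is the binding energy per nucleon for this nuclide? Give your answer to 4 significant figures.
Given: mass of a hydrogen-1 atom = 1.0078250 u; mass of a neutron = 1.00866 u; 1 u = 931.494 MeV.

8.707 MeV/nucleon

With 40 protons and 50 neutrons (A = 90):
Total constituent mass: 40 × 1.0078250 + 50 × 1.00866 = 90.7460000 u
Δm = 90.7460000 − 89.9047 = 0.8413000 u
Converting to energy: 0.8413000 u × 931.494 MeV/u = 783.666 MeV
BE/A = 783.666 MeV / 90 = 8.707 MeV/nucleon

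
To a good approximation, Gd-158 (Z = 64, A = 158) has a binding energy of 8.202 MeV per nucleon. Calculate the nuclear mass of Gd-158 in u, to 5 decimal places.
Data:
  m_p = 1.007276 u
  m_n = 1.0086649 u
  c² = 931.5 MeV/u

Total binding energy = 158 × 8.202 = 1295.916 MeV
Mass defect = 1295.916 MeV / (931.5 MeV/u) = 1.3912142 u
Constituent mass = 64(1.007276) + 94(1.0086649) = 159.2801646 u
Nuclear mass = 159.2801646 − 1.3912142 = 157.8889504 u ≈ 157.88895 u (to 5 decimal places)

157.88895 u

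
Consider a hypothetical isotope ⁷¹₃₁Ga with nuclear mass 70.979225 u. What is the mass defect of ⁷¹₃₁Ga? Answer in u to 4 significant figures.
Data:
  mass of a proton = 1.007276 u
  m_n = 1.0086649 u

0.5929 u

Z = 31, so N = A − Z = 71 − 31 = 40.
Total constituent mass: 31 × 1.007276 + 40 × 1.0086649 = 71.5721520 u
Mass defect Δm = 71.5721520 − 70.979225 = 0.5929270 u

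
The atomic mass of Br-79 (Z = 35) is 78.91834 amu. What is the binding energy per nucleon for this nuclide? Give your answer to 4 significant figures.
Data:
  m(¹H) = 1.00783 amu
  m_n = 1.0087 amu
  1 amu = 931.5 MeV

Σm = 35·m(¹H) + 44·m_n = 35.27405 + 44.3828 = 79.65685 amu
Mass defect Δm = 79.65685 − 78.91834 = 0.73851 amu
Binding energy = Δm·c² = 0.73851 × 931.5 MeV/amu = 687.922 MeV
Dividing by A = 79 gives 8.708 MeV per nucleon.

8.708 MeV/nucleon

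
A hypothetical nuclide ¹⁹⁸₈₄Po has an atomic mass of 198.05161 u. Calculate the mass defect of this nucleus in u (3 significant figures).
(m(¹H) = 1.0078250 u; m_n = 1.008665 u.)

1.59 u

Σm = 84·m(¹H) + 114·m_n = 84.6573000 + 114.987810 = 199.6451100 u
Δm = 199.6451100 − 198.05161 = 1.5935000 u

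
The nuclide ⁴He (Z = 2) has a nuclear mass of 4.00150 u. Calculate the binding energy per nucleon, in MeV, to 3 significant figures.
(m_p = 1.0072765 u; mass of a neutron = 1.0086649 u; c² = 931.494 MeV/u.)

7.08 MeV/nucleon

The nucleus contains 2 protons and 4 − 2 = 2 neutrons.
Mass of separated nucleons = 2(1.0072765) + 2(1.0086649) = 2.0145530 + 2.0173298 = 4.0318828 u
Mass defect Δm = 4.0318828 − 4.00150 = 0.0303828 u
Converting to energy: 0.0303828 u × 931.494 MeV/u = 28.3014 MeV
Dividing by A = 4 gives 7.075 MeV per nucleon.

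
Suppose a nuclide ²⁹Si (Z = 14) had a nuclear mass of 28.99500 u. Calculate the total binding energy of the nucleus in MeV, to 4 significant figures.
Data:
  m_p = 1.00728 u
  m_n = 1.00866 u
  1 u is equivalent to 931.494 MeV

Σm = 14·m_p + 15·m_n = 14.10192 + 15.12990 = 29.23182 u
Mass defect Δm = 29.23182 − 28.99500 = 0.23682 u
Binding energy = Δm·c² = 0.23682 × 931.494 MeV/u = 220.596 MeV

220.6 MeV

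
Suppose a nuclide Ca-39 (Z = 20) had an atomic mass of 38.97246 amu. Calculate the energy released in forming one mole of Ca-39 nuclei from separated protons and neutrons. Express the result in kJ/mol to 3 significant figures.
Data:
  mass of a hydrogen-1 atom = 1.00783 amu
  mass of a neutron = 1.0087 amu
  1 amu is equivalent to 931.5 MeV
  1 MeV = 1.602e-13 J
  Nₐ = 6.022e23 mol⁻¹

3.14e+10 kJ/mol

The nucleus contains 20 protons and 39 − 20 = 19 neutrons.
Mass of separated nucleons = 20(1.00783) + 19(1.0087) = 20.15660 + 19.1653 = 39.32190 amu
Δm = 39.32190 − 38.97246 = 0.34944 amu
Converting to energy: 0.34944 amu × 931.5 MeV/amu = 325.503 MeV
Per nucleus in joules: 325.503 MeV × 1.602e-13 J/MeV = 5.2146e-11 J
Per mole: 5.2146e-11 J × 6.022e23 mol⁻¹ = 3.1402e+13 J/mol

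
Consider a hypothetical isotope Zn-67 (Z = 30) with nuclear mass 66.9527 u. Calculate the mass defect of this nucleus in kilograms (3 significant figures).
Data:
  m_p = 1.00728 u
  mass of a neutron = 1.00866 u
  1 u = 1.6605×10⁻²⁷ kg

9.73e-28 kg

The nucleus contains 30 protons and 67 − 30 = 37 neutrons.
Σm = 30·m_p + 37·m_n = 30.21840 + 37.32042 = 67.53882 u
The mass defect is 67.53882 − 66.9527 = 0.58612 u.
In SI units: 0.58612 u × 1.6605×10⁻²⁷ kg/u = 9.7325e-28 kg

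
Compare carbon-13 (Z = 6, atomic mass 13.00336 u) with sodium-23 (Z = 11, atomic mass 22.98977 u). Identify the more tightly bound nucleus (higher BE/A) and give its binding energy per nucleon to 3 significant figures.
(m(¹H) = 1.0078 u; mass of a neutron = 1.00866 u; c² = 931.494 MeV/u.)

sodium-23; 8.10 MeV/nucleon

carbon-13: Σm = 6(1.0078) + 7(1.00866) = 13.10742 u; Δm = 0.10406 u; E_B = 96.931 MeV; E_B/A = 7.456 MeV
sodium-23: Σm = 11(1.0078) + 12(1.00866) = 23.18972 u; Δm = 0.19995 u; E_B = 186.25 MeV; E_B/A = 8.098 MeV
sodium-23 has the higher binding energy per nucleon, so it is the more tightly bound nucleus.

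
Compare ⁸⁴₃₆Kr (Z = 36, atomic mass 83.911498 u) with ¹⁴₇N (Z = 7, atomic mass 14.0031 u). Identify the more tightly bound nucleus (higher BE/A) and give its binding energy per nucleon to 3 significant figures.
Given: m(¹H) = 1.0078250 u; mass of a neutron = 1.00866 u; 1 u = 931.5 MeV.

⁸⁴₃₆Kr: Σm = 36(1.0078250) + 48(1.00866) = 84.6973800 u; Δm = 0.7858820 u; E_B = 732.05 MeV; E_B/A = 8.7149 MeV
¹⁴₇N: Σm = 7(1.0078250) + 7(1.00866) = 14.1153950 u; Δm = 0.1122950 u; E_B = 104.603 MeV; E_B/A = 7.472 MeV
⁸⁴₃₆Kr has the higher binding energy per nucleon, so it is the more tightly bound nucleus.

⁸⁴₃₆Kr; 8.71 MeV/nucleon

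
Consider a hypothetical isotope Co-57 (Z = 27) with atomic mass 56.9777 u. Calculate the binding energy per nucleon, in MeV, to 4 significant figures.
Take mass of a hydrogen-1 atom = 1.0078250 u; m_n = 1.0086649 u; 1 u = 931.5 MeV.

8.065 MeV/nucleon

With 27 protons and 30 neutrons (A = 57):
Σm = 27·m(¹H) + 30·m_n = 27.2112750 + 30.2599470 = 57.4712220 u
Mass defect Δm = 57.4712220 − 56.9777 = 0.4935220 u
Converting to energy: 0.4935220 u × 931.5 MeV/u = 459.716 MeV
Per nucleon: 459.716 / 57 = 8.065 MeV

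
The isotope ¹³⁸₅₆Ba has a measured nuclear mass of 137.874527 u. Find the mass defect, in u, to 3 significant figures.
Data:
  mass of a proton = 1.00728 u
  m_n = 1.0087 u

The nucleus contains 56 protons and 138 − 56 = 82 neutrons.
Total constituent mass: 56 × 1.00728 + 82 × 1.0087 = 139.12108 u
Mass defect Δm = 139.12108 − 137.874527 = 1.246553 u

1.25 u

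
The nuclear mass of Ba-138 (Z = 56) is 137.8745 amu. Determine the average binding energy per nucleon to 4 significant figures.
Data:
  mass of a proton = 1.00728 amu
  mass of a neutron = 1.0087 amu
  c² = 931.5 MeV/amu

8.414 MeV/nucleon

Total constituent mass: 56 × 1.00728 + 82 × 1.0087 = 139.12108 amu
Mass defect Δm = 139.12108 − 137.8745 = 1.24658 amu
Binding energy = Δm·c² = 1.24658 × 931.5 MeV/amu = 1161.19 MeV
Dividing by A = 138 gives 8.414 MeV per nucleon.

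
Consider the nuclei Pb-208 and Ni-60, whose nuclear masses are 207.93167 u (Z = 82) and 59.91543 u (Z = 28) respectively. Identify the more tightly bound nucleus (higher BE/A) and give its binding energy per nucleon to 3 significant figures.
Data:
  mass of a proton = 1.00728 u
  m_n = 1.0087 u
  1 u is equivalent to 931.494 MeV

Ni-60; 8.80 MeV/nucleon

Pb-208: Σm = 82(1.00728) + 126(1.0087) = 209.69316 u; Δm = 1.76149 u; E_B = 1640.82 MeV; E_B/A = 7.889 MeV
Ni-60: Σm = 28(1.00728) + 32(1.0087) = 60.48224 u; Δm = 0.56681 u; E_B = 527.98 MeV; E_B/A = 8.800 MeV
Ni-60 has the higher binding energy per nucleon, so it is the more tightly bound nucleus.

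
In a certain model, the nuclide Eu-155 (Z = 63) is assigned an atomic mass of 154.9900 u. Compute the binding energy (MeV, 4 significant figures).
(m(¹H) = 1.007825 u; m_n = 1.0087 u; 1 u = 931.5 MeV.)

1214 MeV

Mass of separated nucleons = 63(1.007825) + 92(1.0087) = 63.492975 + 92.8004 = 156.293375 u
Mass defect Δm = 156.293375 − 154.9900 = 1.303375 u
Converting to energy: 1.303375 u × 931.5 MeV/u = 1214.09 MeV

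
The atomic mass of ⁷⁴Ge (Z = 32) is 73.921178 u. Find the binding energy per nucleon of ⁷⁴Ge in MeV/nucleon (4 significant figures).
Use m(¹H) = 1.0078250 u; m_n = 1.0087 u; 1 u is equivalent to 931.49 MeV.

8.744 MeV/nucleon

Mass of separated nucleons = 32(1.0078250) + 42(1.0087) = 32.2504000 + 42.3654 = 74.6158000 u
Mass defect Δm = 74.6158000 − 73.921178 = 0.6946220 u
Binding energy = Δm·c² = 0.6946220 × 931.49 MeV/u = 647.033 MeV
Dividing by A = 74 gives 8.744 MeV per nucleon.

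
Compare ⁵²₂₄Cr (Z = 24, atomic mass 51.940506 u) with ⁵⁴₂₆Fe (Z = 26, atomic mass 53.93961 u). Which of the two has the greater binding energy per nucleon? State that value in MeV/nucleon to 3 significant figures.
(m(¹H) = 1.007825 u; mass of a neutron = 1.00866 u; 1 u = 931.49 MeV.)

⁵²₂₄Cr; 8.77 MeV/nucleon

⁵²₂₄Cr: Σm = 24(1.007825) + 28(1.00866) = 52.430280 u; Δm = 0.489774 u; E_B = 456.22 MeV; E_B/A = 8.773 MeV
⁵⁴₂₆Fe: Σm = 26(1.007825) + 28(1.00866) = 54.445930 u; Δm = 0.506320 u; E_B = 471.63 MeV; E_B/A = 8.734 MeV
⁵²₂₄Cr has the higher binding energy per nucleon, so it is the more tightly bound nucleus.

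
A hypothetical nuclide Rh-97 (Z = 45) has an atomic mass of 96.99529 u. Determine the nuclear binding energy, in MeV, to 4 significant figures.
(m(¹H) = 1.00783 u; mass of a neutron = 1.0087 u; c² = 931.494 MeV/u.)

Z = 45, so N = A − Z = 97 − 45 = 52.
Total constituent mass: 45 × 1.00783 + 52 × 1.0087 = 97.80475 u
The mass defect is 97.80475 − 96.99529 = 0.80946 u.
Converting to energy: 0.80946 u × 931.494 MeV/u = 754.007 MeV

754.0 MeV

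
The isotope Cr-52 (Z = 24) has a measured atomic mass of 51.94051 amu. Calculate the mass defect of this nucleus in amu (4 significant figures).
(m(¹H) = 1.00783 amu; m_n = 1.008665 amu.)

With 24 protons and 28 neutrons (A = 52):
Mass of separated nucleons = 24(1.00783) + 28(1.008665) = 24.18792 + 28.242620 = 52.430540 amu
Δm = 52.430540 − 51.94051 = 0.490030 amu

0.4900 amu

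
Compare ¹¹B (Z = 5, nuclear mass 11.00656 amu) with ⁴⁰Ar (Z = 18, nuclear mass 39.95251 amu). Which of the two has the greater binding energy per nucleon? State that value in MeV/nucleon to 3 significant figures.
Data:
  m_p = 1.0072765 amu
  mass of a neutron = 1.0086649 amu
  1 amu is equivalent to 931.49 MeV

¹¹B: Σm = 5(1.0072765) + 6(1.0086649) = 11.0883719 amu; Δm = 0.0818119 amu; E_B = 76.207 MeV; E_B/A = 6.928 MeV
⁴⁰Ar: Σm = 18(1.0072765) + 22(1.0086649) = 40.3216048 amu; Δm = 0.3690948 amu; E_B = 343.81 MeV; E_B/A = 8.595 MeV
⁴⁰Ar has the higher binding energy per nucleon, so it is the more tightly bound nucleus.

⁴⁰Ar; 8.60 MeV/nucleon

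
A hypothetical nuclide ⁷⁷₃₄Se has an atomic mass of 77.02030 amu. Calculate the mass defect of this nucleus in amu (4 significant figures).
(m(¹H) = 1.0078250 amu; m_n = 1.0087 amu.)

Mass of separated nucleons = 34(1.0078250) + 43(1.0087) = 34.2660500 + 43.3741 = 77.6401500 amu
Δm = 77.6401500 − 77.02030 = 0.6198500 amu

0.6199 amu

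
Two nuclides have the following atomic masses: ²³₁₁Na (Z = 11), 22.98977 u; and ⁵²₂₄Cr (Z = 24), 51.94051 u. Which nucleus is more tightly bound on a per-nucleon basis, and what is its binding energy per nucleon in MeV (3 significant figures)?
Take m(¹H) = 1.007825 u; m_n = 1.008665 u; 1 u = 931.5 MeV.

²³₁₁Na: Σm = 11(1.007825) + 12(1.008665) = 23.190055 u; Δm = 0.200285 u; E_B = 186.57 MeV; E_B/A = 8.112 MeV
⁵²₂₄Cr: Σm = 24(1.007825) + 28(1.008665) = 52.430420 u; Δm = 0.489910 u; E_B = 456.35 MeV; E_B/A = 8.776 MeV
⁵²₂₄Cr has the higher binding energy per nucleon, so it is the more tightly bound nucleus.

⁵²₂₄Cr; 8.78 MeV/nucleon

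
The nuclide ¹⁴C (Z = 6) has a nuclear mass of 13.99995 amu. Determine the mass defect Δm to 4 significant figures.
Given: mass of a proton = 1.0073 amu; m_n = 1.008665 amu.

0.1132 amu

With 6 protons and 8 neutrons (A = 14):
Mass of separated nucleons = 6(1.0073) + 8(1.008665) = 6.0438 + 8.069320 = 14.113120 amu
The mass defect is 14.113120 − 13.99995 = 0.113170 amu.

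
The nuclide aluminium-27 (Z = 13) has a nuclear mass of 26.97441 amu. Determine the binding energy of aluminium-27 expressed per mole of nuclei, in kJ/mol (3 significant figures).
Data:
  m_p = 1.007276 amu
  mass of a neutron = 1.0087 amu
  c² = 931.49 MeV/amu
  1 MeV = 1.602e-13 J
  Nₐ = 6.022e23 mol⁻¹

Z = 13, so N = A − Z = 27 − 13 = 14.
Σm = 13·m_p + 14·m_n = 13.094588 + 14.1218 = 27.216388 amu
The mass defect is 27.216388 − 26.97441 = 0.241978 amu.
Converting to energy: 0.241978 amu × 931.49 MeV/amu = 225.400 MeV
Per nucleus in joules: 225.400 MeV × 1.602e-13 J/MeV = 3.6109e-11 J
Per mole: 3.6109e-11 J × 6.022e23 mol⁻¹ = 2.1745e+13 J/mol

2.17e+10 kJ/mol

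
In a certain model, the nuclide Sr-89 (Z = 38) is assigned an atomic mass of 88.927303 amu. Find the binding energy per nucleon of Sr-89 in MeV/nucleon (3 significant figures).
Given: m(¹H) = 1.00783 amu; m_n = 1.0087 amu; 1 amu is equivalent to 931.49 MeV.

With 38 protons and 51 neutrons (A = 89):
Mass of separated nucleons = 38(1.00783) + 51(1.0087) = 38.29754 + 51.4437 = 89.74124 amu
Δm = 89.74124 − 88.927303 = 0.813937 amu
E_B = 0.813937 × 931.49 = 758.174 MeV
Dividing by A = 89 gives 8.519 MeV per nucleon.

8.52 MeV/nucleon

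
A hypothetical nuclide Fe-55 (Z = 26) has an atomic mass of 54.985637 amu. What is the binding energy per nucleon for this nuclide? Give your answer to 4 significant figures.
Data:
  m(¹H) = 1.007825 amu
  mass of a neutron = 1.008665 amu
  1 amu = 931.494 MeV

7.945 MeV/nucleon

Mass of separated nucleons = 26(1.007825) + 29(1.008665) = 26.203450 + 29.251285 = 55.454735 amu
The mass defect is 55.454735 − 54.985637 = 0.469098 amu.
Binding energy = Δm·c² = 0.469098 × 931.494 MeV/amu = 436.962 MeV
Per nucleon: 436.962 / 55 = 7.945 MeV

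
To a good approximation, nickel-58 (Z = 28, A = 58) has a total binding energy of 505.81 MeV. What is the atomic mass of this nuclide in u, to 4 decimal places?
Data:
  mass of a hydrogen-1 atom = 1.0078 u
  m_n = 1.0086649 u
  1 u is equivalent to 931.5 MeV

Mass defect = 505.81 MeV / (931.5 MeV/u) = 0.543006 u
Constituent mass = 28(1.0078) + 30(1.0086649) = 58.4783470 u
Atomic mass = 58.4783470 − 0.543006 = 57.9353410 u ≈ 57.9353 u (to 4 decimal places)

57.9353 u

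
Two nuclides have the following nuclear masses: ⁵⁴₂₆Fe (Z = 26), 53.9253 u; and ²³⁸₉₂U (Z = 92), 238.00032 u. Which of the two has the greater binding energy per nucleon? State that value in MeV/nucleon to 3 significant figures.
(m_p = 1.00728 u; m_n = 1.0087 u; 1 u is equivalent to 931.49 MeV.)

⁵⁴₂₆Fe: Σm = 26(1.00728) + 28(1.0087) = 54.43288 u; Δm = 0.50758 u; E_B = 472.81 MeV; E_B/A = 8.756 MeV
²³⁸₉₂U: Σm = 92(1.00728) + 146(1.0087) = 239.93996 u; Δm = 1.93964 u; E_B = 1806.76 MeV; E_B/A = 7.591 MeV
⁵⁴₂₆Fe has the higher binding energy per nucleon, so it is the more tightly bound nucleus.

⁵⁴₂₆Fe; 8.76 MeV/nucleon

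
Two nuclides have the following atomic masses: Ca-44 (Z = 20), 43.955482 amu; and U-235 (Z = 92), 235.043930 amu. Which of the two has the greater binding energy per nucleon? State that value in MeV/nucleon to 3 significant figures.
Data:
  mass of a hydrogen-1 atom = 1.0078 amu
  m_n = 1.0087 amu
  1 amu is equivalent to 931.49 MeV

Ca-44: Σm = 20(1.0078) + 24(1.0087) = 44.3648 amu; Δm = 0.409318 amu; E_B = 381.28 MeV; E_B/A = 8.665 MeV
U-235: Σm = 92(1.0078) + 143(1.0087) = 236.9617 amu; Δm = 1.917770 amu; E_B = 1786.4 MeV; E_B/A = 7.602 MeV
Ca-44 has the higher binding energy per nucleon, so it is the more tightly bound nucleus.

Ca-44; 8.67 MeV/nucleon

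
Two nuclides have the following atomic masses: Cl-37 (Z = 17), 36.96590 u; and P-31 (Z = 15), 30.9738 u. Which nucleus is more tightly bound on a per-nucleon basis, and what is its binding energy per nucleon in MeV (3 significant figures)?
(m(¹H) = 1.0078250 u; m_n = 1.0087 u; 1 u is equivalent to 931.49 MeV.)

Cl-37; 8.59 MeV/nucleon

Cl-37: Σm = 17(1.0078250) + 20(1.0087) = 37.3070250 u; Δm = 0.3411250 u; E_B = 317.75 MeV; E_B/A = 8.588 MeV
P-31: Σm = 15(1.0078250) + 16(1.0087) = 31.2565750 u; Δm = 0.2827750 u; E_B = 263.40 MeV; E_B/A = 8.497 MeV
Cl-37 has the higher binding energy per nucleon, so it is the more tightly bound nucleus.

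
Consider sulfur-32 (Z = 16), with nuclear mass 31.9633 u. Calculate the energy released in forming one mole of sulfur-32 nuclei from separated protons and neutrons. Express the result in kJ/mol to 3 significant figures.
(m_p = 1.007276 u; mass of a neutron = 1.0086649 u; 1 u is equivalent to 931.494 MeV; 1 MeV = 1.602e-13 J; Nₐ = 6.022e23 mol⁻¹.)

The nucleus contains 16 protons and 32 − 16 = 16 neutrons.
Σm = 16·m_p + 16·m_n = 16.116416 + 16.1386384 = 32.2550544 u
Mass defect Δm = 32.2550544 − 31.9633 = 0.2917544 u
Binding energy = Δm·c² = 0.2917544 × 931.494 MeV/u = 271.767 MeV
Per nucleus in joules: 271.767 MeV × 1.602e-13 J/MeV = 4.3537e-11 J
Per mole: 4.3537e-11 J × 6.022e23 mol⁻¹ = 2.6218e+13 J/mol

2.62e+10 kJ/mol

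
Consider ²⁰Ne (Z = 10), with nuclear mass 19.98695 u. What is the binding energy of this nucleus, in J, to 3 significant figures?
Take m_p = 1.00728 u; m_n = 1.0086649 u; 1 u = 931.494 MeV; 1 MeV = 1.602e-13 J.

2.57e-11 J

Mass of separated nucleons = 10(1.00728) + 10(1.0086649) = 10.07280 + 10.0866490 = 20.1594490 u
Δm = 20.1594490 − 19.98695 = 0.1724990 u
Converting to energy: 0.1724990 u × 931.494 MeV/u = 160.682 MeV
In joules: 160.682 MeV × 1.602e-13 J/MeV = 2.5741e-11 J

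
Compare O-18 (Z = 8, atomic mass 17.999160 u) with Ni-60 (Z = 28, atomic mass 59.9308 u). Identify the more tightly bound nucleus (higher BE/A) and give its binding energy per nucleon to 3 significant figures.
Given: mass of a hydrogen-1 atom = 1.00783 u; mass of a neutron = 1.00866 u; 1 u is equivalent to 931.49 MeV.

Ni-60; 8.78 MeV/nucleon

O-18: Σm = 8(1.00783) + 10(1.00866) = 18.14924 u; Δm = 0.150080 u; E_B = 139.80 MeV; E_B/A = 7.767 MeV
Ni-60: Σm = 28(1.00783) + 32(1.00866) = 60.49636 u; Δm = 0.56556 u; E_B = 526.81 MeV; E_B/A = 8.780 MeV
Ni-60 has the higher binding energy per nucleon, so it is the more tightly bound nucleus.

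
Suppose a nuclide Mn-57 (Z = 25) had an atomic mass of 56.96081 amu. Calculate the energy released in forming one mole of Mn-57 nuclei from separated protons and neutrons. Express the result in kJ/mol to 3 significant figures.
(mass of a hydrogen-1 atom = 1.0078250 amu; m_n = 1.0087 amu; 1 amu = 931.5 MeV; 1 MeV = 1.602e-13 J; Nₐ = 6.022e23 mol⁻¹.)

With 25 protons and 32 neutrons (A = 57):
Σm = 25·m(¹H) + 32·m_n = 25.1956250 + 32.2784 = 57.4740250 amu
The mass defect is 57.4740250 − 56.96081 = 0.5132150 amu.
Converting to energy: 0.5132150 amu × 931.5 MeV/amu = 478.060 MeV
Per nucleus in joules: 478.060 MeV × 1.602e-13 J/MeV = 7.6585e-11 J
Per mole: 7.6585e-11 J × 6.022e23 mol⁻¹ = 4.6119e+13 J/mol

4.61e+10 kJ/mol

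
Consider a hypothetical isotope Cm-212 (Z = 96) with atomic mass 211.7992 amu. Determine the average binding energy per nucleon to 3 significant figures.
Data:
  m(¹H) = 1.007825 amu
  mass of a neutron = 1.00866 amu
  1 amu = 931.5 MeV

8.60 MeV/nucleon

Total constituent mass: 96 × 1.007825 + 116 × 1.00866 = 213.755760 amu
The mass defect is 213.755760 − 211.7992 = 1.956560 amu.
E_B = 1.956560 × 931.5 = 1822.54 MeV
Per nucleon: 1822.54 / 212 = 8.597 MeV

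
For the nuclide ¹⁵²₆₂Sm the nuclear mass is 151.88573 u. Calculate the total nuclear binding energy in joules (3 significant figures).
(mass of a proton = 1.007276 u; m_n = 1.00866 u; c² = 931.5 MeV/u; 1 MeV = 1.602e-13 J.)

2.01e-10 J

Mass of separated nucleons = 62(1.007276) + 90(1.00866) = 62.451112 + 90.77940 = 153.230512 u
Δm = 153.230512 − 151.88573 = 1.344782 u
E_B = 1.344782 × 931.5 = 1252.66 MeV
In joules: 1252.66 MeV × 1.602e-13 J/MeV = 2.0068e-10 J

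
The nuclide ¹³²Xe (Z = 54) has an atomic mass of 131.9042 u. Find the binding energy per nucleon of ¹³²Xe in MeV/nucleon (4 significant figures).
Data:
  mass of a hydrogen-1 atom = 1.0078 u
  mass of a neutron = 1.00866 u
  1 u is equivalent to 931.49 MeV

8.415 MeV/nucleon

The nucleus contains 54 protons and 132 − 54 = 78 neutrons.
Mass of separated nucleons = 54(1.0078) + 78(1.00866) = 54.4212 + 78.67548 = 133.09668 u
The mass defect is 133.09668 − 131.9042 = 1.19248 u.
E_B = 1.19248 × 931.49 = 1110.78 MeV
Per nucleon: 1110.78 / 132 = 8.415 MeV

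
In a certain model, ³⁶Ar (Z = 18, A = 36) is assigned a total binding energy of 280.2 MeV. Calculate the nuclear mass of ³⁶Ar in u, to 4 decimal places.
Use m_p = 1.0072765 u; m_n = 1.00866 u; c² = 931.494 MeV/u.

35.9860 u

Mass defect = 280.2 MeV / (931.494 MeV/u) = 0.3008071 u
Constituent mass = 18(1.0072765) + 18(1.00866) = 36.2868570 u
Nuclear mass = 36.2868570 − 0.3008071 = 35.9860499 u ≈ 35.9860 u (to 4 decimal places)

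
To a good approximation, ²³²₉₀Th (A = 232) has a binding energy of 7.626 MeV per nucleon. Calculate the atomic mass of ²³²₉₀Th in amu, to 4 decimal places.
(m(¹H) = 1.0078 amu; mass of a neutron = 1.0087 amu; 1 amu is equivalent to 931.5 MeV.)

232.0381 amu

Total binding energy = 232 × 7.626 = 1769.232 MeV
Mass defect = 1769.232 MeV / (931.5 MeV/amu) = 1.899337 amu
Constituent mass = 90(1.0078) + 142(1.0087) = 233.9374 amu
Atomic mass = 233.9374 − 1.899337 = 232.038063 amu ≈ 232.0381 amu (to 4 decimal places)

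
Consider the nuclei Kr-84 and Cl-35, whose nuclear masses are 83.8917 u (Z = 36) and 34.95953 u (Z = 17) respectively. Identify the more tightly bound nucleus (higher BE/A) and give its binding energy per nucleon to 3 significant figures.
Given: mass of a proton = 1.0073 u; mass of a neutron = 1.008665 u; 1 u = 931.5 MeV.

Kr-84: Σm = 36(1.0073) + 48(1.008665) = 84.678720 u; Δm = 0.787020 u; E_B = 733.109 MeV; E_B/A = 8.727 MeV
Cl-35: Σm = 17(1.0073) + 18(1.008665) = 35.280070 u; Δm = 0.320540 u; E_B = 298.58 MeV; E_B/A = 8.531 MeV
Kr-84 has the higher binding energy per nucleon, so it is the more tightly bound nucleus.

Kr-84; 8.73 MeV/nucleon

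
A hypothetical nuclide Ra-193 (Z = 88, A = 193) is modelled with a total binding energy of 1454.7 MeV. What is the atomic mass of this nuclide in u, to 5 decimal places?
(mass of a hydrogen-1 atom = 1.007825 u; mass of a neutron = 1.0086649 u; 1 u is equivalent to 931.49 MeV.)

193.03672 u

Mass defect = 1454.7 MeV / (931.49 MeV/u) = 1.5616915 u
Constituent mass = 88(1.007825) + 105(1.0086649) = 194.5984145 u
Atomic mass = 194.5984145 − 1.5616915 = 193.0367230 u ≈ 193.03672 u (to 5 decimal places)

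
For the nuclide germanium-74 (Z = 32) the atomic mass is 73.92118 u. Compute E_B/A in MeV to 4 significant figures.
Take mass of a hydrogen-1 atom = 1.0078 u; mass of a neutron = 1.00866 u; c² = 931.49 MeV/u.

8.712 MeV/nucleon

With 32 protons and 42 neutrons (A = 74):
Mass of separated nucleons = 32(1.0078) + 42(1.00866) = 32.2496 + 42.36372 = 74.61332 u
Mass defect Δm = 74.61332 − 73.92118 = 0.69214 u
Converting to energy: 0.69214 u × 931.49 MeV/u = 644.721 MeV
Dividing by A = 74 gives 8.712 MeV per nucleon.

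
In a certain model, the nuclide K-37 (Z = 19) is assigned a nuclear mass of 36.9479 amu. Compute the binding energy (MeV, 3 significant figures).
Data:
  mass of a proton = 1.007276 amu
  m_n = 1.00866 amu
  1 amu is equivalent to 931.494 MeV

With 19 protons and 18 neutrons (A = 37):
Mass of separated nucleons = 19(1.007276) + 18(1.00866) = 19.138244 + 18.15588 = 37.294124 amu
The mass defect is 37.294124 − 36.9479 = 0.346224 amu.
E_B = 0.346224 × 931.494 = 322.506 MeV

323 MeV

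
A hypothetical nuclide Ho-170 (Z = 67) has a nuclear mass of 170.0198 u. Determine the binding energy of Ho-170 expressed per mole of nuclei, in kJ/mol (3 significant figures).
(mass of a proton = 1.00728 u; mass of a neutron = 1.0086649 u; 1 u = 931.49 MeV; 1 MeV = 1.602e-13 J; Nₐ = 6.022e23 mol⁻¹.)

1.22e+11 kJ/mol

Σm = 67·m_p + 103·m_n = 67.48776 + 103.8924847 = 171.3802447 u
The mass defect is 171.3802447 − 170.0198 = 1.3604447 u.
Converting to energy: 1.3604447 u × 931.49 MeV/u = 1267.24 MeV
Per nucleus in joules: 1267.24 MeV × 1.602e-13 J/MeV = 2.0301e-10 J
Per mole: 2.0301e-10 J × 6.022e23 mol⁻¹ = 1.2225e+14 J/mol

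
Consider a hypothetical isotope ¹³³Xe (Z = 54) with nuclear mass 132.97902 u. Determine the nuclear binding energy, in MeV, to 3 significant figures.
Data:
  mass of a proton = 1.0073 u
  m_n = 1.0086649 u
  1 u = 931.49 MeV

Mass of separated nucleons = 54(1.0073) + 79(1.0086649) = 54.3942 + 79.6845271 = 134.0787271 u
Mass defect Δm = 134.0787271 − 132.97902 = 1.0997071 u
E_B = 1.0997071 × 931.49 = 1024.37 MeV

1020 MeV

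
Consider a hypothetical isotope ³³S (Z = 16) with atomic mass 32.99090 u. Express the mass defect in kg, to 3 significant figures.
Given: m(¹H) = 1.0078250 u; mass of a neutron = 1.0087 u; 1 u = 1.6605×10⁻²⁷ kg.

Z = 16, so N = A − Z = 33 − 16 = 17.
Σm = 16·m(¹H) + 17·m_n = 16.1252000 + 17.1479 = 33.2731000 u
Δm = 33.2731000 − 32.99090 = 0.2822000 u
In SI units: 0.2822000 u × 1.6605×10⁻²⁷ kg/u = 4.6859e-28 kg

4.69e-28 kg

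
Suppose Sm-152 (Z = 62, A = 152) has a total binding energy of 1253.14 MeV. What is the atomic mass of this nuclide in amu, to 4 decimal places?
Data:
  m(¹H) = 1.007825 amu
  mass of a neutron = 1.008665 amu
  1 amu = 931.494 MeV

151.9197 amu

Mass defect = 1253.14 MeV / (931.494 MeV/amu) = 1.345301 amu
Constituent mass = 62(1.007825) + 90(1.008665) = 153.265000 amu
Atomic mass = 153.265000 − 1.345301 = 151.919699 amu ≈ 151.9197 amu (to 4 decimal places)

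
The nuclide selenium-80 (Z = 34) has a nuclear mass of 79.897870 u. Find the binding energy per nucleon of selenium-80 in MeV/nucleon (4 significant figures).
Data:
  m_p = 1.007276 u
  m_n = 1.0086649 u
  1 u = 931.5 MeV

8.711 MeV/nucleon

Z = 34, so N = A − Z = 80 − 34 = 46.
Σm = 34·m_p + 46·m_n = 34.247384 + 46.3985854 = 80.6459694 u
Δm = 80.6459694 − 79.897870 = 0.7480994 u
Converting to energy: 0.7480994 u × 931.5 MeV/u = 696.855 MeV
Per nucleon: 696.855 / 80 = 8.711 MeV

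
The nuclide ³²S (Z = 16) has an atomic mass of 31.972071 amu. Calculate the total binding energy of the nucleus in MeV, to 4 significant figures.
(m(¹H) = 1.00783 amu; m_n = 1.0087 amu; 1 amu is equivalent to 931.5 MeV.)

With 16 protons and 16 neutrons (A = 32):
Mass of separated nucleons = 16(1.00783) + 16(1.0087) = 16.12528 + 16.1392 = 32.26448 amu
Mass defect Δm = 32.26448 − 31.972071 = 0.292409 amu
E_B = 0.292409 × 931.5 = 272.379 MeV

272.4 MeV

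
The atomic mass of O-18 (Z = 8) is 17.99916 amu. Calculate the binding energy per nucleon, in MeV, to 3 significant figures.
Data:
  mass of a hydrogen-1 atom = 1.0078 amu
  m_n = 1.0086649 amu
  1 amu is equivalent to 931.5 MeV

Mass of separated nucleons = 8(1.0078) + 10(1.0086649) = 8.0624 + 10.0866490 = 18.1490490 amu
The mass defect is 18.1490490 − 17.99916 = 0.1498890 amu.
Converting to energy: 0.1498890 amu × 931.5 MeV/amu = 139.622 MeV
Per nucleon: 139.622 / 18 = 7.757 MeV

7.76 MeV/nucleon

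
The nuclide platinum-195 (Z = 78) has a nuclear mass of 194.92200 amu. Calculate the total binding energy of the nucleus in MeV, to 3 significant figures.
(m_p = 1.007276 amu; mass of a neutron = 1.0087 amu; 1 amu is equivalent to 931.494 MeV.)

1550 MeV

Z = 78, so N = A − Z = 195 − 78 = 117.
Mass of separated nucleons = 78(1.007276) + 117(1.0087) = 78.567528 + 118.0179 = 196.585428 amu
Δm = 196.585428 − 194.92200 = 1.663428 amu
Converting to energy: 1.663428 amu × 931.494 MeV/amu = 1549.47 MeV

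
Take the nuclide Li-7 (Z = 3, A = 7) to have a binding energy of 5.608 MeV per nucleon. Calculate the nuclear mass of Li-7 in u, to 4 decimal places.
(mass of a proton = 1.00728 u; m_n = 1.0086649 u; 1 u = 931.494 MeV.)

7.0144 u

Total binding energy = 7 × 5.608 = 39.256 MeV
Mass defect = 39.256 MeV / (931.494 MeV/u) = 0.042143 u
Constituent mass = 3(1.00728) + 4(1.0086649) = 7.0564996 u
Nuclear mass = 7.0564996 − 0.042143 = 7.0143566 u ≈ 7.0144 u (to 4 decimal places)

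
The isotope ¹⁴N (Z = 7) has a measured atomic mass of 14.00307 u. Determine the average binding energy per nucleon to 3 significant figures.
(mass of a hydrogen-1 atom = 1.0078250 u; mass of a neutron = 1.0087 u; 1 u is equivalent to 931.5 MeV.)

Mass of separated nucleons = 7(1.0078250) + 7(1.0087) = 7.0547750 + 7.0609 = 14.1156750 u
The mass defect is 14.1156750 − 14.00307 = 0.1126050 u.
Binding energy = Δm·c² = 0.1126050 × 931.5 MeV/u = 104.892 MeV
Per nucleon: 104.892 / 14 = 7.492 MeV

7.49 MeV/nucleon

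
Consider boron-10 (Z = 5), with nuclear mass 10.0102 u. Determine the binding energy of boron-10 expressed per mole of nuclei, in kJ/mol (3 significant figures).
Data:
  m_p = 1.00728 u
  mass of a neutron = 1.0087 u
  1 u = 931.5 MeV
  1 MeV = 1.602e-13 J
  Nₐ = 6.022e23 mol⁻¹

6.26e+09 kJ/mol

With 5 protons and 5 neutrons (A = 10):
Mass of separated nucleons = 5(1.00728) + 5(1.0087) = 5.03640 + 5.0435 = 10.07990 u
The mass defect is 10.07990 − 10.0102 = 0.06970 u.
Binding energy = Δm·c² = 0.06970 × 931.5 MeV/u = 64.9256 MeV
Per nucleus in joules: 64.9256 MeV × 1.602e-13 J/MeV = 1.0401e-11 J
Per mole: 1.0401e-11 J × 6.022e23 mol⁻¹ = 6.2635e+12 J/mol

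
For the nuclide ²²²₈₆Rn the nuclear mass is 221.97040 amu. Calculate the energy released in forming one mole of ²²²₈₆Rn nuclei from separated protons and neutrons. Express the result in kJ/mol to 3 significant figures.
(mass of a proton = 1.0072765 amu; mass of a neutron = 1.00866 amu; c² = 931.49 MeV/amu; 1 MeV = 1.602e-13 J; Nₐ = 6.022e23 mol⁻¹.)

1.65e+11 kJ/mol

Total constituent mass: 86 × 1.0072765 + 136 × 1.00866 = 223.8035390 amu
Mass defect Δm = 223.8035390 − 221.97040 = 1.8331390 amu
Binding energy = Δm·c² = 1.8331390 × 931.49 MeV/amu = 1707.55 MeV
Per nucleus in joules: 1707.55 MeV × 1.602e-13 J/MeV = 2.7355e-10 J
Per mole: 2.7355e-10 J × 6.022e23 mol⁻¹ = 1.6473e+14 J/mol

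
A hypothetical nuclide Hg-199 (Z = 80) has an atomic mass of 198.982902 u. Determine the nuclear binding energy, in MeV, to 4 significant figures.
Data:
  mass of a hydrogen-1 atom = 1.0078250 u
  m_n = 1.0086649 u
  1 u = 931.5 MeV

1560 MeV

Z = 80, so N = A − Z = 199 − 80 = 119.
Mass of separated nucleons = 80(1.0078250) + 119(1.0086649) = 80.6260000 + 120.0311231 = 200.6571231 u
Mass defect Δm = 200.6571231 − 198.982902 = 1.6742211 u
Binding energy = Δm·c² = 1.6742211 × 931.5 MeV/u = 1559.54 MeV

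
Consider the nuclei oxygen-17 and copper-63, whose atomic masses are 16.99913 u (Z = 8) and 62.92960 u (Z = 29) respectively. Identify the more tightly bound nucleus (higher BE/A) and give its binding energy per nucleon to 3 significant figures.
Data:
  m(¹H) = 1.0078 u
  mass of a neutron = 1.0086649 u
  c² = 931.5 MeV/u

oxygen-17: Σm = 8(1.0078) + 9(1.0086649) = 17.1403841 u; Δm = 0.1412541 u; E_B = 131.58 MeV; E_B/A = 7.740 MeV
copper-63: Σm = 29(1.0078) + 34(1.0086649) = 63.5208066 u; Δm = 0.5912066 u; E_B = 550.71 MeV; E_B/A = 8.741 MeV
copper-63 has the higher binding energy per nucleon, so it is the more tightly bound nucleus.

copper-63; 8.74 MeV/nucleon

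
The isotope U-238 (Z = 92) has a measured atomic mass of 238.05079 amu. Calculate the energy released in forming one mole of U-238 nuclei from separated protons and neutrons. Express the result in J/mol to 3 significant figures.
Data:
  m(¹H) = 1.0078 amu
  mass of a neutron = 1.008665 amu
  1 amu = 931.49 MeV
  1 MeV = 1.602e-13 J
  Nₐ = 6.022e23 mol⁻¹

With 92 protons and 146 neutrons (A = 238):
Mass of separated nucleons = 92(1.0078) + 146(1.008665) = 92.7176 + 147.265090 = 239.982690 amu
Δm = 239.982690 − 238.05079 = 1.931900 amu
Converting to energy: 1.931900 amu × 931.49 MeV/amu = 1799.55 MeV
Per nucleus in joules: 1799.55 MeV × 1.602e-13 J/MeV = 2.8829e-10 J
Per mole: 2.8829e-10 J × 6.022e23 mol⁻¹ = 1.7361e+14 J/mol

1.74e+14 J/mol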